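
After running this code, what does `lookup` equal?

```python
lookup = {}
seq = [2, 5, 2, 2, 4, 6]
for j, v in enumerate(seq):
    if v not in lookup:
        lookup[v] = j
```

Let's trace through this code step by step.

Initialize: lookup = {}
Initialize: seq = [2, 5, 2, 2, 4, 6]
Entering loop: for j, v in enumerate(seq):

After execution: lookup = {2: 0, 5: 1, 4: 4, 6: 5}
{2: 0, 5: 1, 4: 4, 6: 5}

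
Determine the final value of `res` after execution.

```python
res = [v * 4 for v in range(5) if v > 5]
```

Let's trace through this code step by step.

Initialize: res = [v * 4 for v in range(5) if v > 5]

After execution: res = []
[]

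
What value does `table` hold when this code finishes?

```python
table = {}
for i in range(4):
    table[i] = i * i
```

Let's trace through this code step by step.

Initialize: table = {}
Entering loop: for i in range(4):

After execution: table = {0: 0, 1: 1, 2: 4, 3: 9}
{0: 0, 1: 1, 2: 4, 3: 9}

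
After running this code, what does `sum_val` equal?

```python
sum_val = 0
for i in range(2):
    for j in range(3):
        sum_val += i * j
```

Let's trace through this code step by step.

Initialize: sum_val = 0
Entering loop: for i in range(2):

After execution: sum_val = 3
3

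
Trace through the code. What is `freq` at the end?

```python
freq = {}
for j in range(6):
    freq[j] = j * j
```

Let's trace through this code step by step.

Initialize: freq = {}
Entering loop: for j in range(6):

After execution: freq = {0: 0, 1: 1, 2: 4, 3: 9, 4: 16, 5: 25}
{0: 0, 1: 1, 2: 4, 3: 9, 4: 16, 5: 25}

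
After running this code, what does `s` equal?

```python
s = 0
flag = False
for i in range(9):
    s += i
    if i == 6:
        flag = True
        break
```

Let's trace through this code step by step.

Initialize: s = 0
Initialize: flag = False
Entering loop: for i in range(9):

After execution: s = 21
21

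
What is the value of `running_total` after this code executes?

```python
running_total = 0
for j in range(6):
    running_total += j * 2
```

Let's trace through this code step by step.

Initialize: running_total = 0
Entering loop: for j in range(6):

After execution: running_total = 30
30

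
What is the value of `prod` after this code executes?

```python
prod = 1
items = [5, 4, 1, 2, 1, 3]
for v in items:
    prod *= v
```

Let's trace through this code step by step.

Initialize: prod = 1
Initialize: items = [5, 4, 1, 2, 1, 3]
Entering loop: for v in items:

After execution: prod = 120
120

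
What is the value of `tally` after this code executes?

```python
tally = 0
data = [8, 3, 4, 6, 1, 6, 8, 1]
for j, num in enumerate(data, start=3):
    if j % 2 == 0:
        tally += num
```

Let's trace through this code step by step.

Initialize: tally = 0
Initialize: data = [8, 3, 4, 6, 1, 6, 8, 1]
Entering loop: for j, num in enumerate(data, start=3):

After execution: tally = 16
16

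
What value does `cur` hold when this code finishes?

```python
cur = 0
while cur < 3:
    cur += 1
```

Let's trace through this code step by step.

Initialize: cur = 0
Entering loop: while cur < 3:

After execution: cur = 3
3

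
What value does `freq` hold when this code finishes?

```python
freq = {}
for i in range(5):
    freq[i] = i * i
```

Let's trace through this code step by step.

Initialize: freq = {}
Entering loop: for i in range(5):

After execution: freq = {0: 0, 1: 1, 2: 4, 3: 9, 4: 16}
{0: 0, 1: 1, 2: 4, 3: 9, 4: 16}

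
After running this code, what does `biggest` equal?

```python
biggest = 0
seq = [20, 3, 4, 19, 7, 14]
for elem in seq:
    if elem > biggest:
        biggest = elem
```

Let's trace through this code step by step.

Initialize: biggest = 0
Initialize: seq = [20, 3, 4, 19, 7, 14]
Entering loop: for elem in seq:

After execution: biggest = 20
20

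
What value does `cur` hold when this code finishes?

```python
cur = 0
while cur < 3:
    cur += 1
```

Let's trace through this code step by step.

Initialize: cur = 0
Entering loop: while cur < 3:

After execution: cur = 3
3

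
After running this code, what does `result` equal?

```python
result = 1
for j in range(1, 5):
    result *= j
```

Let's trace through this code step by step.

Initialize: result = 1
Entering loop: for j in range(1, 5):

After execution: result = 24
24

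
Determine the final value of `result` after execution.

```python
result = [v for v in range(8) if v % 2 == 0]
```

Let's trace through this code step by step.

Initialize: result = [v for v in range(8) if v % 2 == 0]

After execution: result = [0, 2, 4, 6]
[0, 2, 4, 6]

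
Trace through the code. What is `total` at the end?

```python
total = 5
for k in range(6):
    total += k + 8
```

Let's trace through this code step by step.

Initialize: total = 5
Entering loop: for k in range(6):

After execution: total = 68
68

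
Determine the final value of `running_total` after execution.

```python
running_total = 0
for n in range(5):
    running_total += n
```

Let's trace through this code step by step.

Initialize: running_total = 0
Entering loop: for n in range(5):

After execution: running_total = 10
10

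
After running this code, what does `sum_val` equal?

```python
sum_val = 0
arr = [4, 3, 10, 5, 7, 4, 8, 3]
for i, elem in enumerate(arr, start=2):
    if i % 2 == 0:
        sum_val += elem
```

Let's trace through this code step by step.

Initialize: sum_val = 0
Initialize: arr = [4, 3, 10, 5, 7, 4, 8, 3]
Entering loop: for i, elem in enumerate(arr, start=2):

After execution: sum_val = 29
29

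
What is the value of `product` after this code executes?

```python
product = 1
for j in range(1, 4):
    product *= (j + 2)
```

Let's trace through this code step by step.

Initialize: product = 1
Entering loop: for j in range(1, 4):

After execution: product = 60
60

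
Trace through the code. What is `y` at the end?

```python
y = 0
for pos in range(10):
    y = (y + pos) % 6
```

Let's trace through this code step by step.

Initialize: y = 0
Entering loop: for pos in range(10):

After execution: y = 3
3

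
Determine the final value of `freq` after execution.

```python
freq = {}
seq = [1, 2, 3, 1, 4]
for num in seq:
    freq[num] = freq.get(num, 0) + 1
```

Let's trace through this code step by step.

Initialize: freq = {}
Initialize: seq = [1, 2, 3, 1, 4]
Entering loop: for num in seq:

After execution: freq = {1: 2, 2: 1, 3: 1, 4: 1}
{1: 2, 2: 1, 3: 1, 4: 1}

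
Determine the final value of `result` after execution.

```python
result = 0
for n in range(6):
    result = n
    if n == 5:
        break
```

Let's trace through this code step by step.

Initialize: result = 0
Entering loop: for n in range(6):

After execution: result = 5
5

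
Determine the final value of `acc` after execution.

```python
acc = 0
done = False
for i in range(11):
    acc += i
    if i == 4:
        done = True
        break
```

Let's trace through this code step by step.

Initialize: acc = 0
Initialize: done = False
Entering loop: for i in range(11):

After execution: acc = 10
10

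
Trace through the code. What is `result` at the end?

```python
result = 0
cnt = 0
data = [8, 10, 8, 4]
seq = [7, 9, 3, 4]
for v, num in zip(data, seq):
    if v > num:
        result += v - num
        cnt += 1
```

Let's trace through this code step by step.

Initialize: result = 0
Initialize: cnt = 0
Initialize: data = [8, 10, 8, 4]
Initialize: seq = [7, 9, 3, 4]
Entering loop: for v, num in zip(data, seq):

After execution: result = 7
7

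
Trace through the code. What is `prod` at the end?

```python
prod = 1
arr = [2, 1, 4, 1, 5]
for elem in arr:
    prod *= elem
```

Let's trace through this code step by step.

Initialize: prod = 1
Initialize: arr = [2, 1, 4, 1, 5]
Entering loop: for elem in arr:

After execution: prod = 40
40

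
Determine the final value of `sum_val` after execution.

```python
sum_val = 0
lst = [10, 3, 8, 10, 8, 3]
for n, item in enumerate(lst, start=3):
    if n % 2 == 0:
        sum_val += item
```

Let's trace through this code step by step.

Initialize: sum_val = 0
Initialize: lst = [10, 3, 8, 10, 8, 3]
Entering loop: for n, item in enumerate(lst, start=3):

After execution: sum_val = 16
16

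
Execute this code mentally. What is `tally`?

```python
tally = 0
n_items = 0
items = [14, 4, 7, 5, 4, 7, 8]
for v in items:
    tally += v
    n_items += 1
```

Let's trace through this code step by step.

Initialize: tally = 0
Initialize: n_items = 0
Initialize: items = [14, 4, 7, 5, 4, 7, 8]
Entering loop: for v in items:

After execution: tally = 49
49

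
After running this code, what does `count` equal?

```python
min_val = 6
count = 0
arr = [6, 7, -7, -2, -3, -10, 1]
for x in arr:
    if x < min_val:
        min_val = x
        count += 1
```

Let's trace through this code step by step.

Initialize: min_val = 6
Initialize: count = 0
Initialize: arr = [6, 7, -7, -2, -3, -10, 1]
Entering loop: for x in arr:

After execution: count = 2
2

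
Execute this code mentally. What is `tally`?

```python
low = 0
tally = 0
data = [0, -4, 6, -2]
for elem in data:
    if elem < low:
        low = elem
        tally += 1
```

Let's trace through this code step by step.

Initialize: low = 0
Initialize: tally = 0
Initialize: data = [0, -4, 6, -2]
Entering loop: for elem in data:

After execution: tally = 1
1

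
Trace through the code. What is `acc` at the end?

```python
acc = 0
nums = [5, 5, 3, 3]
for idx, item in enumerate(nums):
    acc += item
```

Let's trace through this code step by step.

Initialize: acc = 0
Initialize: nums = [5, 5, 3, 3]
Entering loop: for idx, item in enumerate(nums):

After execution: acc = 16
16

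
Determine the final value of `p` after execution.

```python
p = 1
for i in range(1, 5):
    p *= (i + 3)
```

Let's trace through this code step by step.

Initialize: p = 1
Entering loop: for i in range(1, 5):

After execution: p = 840
840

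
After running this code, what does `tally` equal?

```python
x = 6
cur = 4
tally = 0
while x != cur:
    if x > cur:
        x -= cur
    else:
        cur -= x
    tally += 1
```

Let's trace through this code step by step.

Initialize: x = 6
Initialize: cur = 4
Initialize: tally = 0
Entering loop: while x != cur:

After execution: tally = 2
2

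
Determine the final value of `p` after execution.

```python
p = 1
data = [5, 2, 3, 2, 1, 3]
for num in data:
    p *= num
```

Let's trace through this code step by step.

Initialize: p = 1
Initialize: data = [5, 2, 3, 2, 1, 3]
Entering loop: for num in data:

After execution: p = 180
180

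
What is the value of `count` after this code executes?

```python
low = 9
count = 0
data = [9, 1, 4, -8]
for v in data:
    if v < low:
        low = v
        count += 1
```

Let's trace through this code step by step.

Initialize: low = 9
Initialize: count = 0
Initialize: data = [9, 1, 4, -8]
Entering loop: for v in data:

After execution: count = 2
2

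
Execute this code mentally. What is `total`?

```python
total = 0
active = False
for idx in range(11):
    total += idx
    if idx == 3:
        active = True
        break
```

Let's trace through this code step by step.

Initialize: total = 0
Initialize: active = False
Entering loop: for idx in range(11):

After execution: total = 6
6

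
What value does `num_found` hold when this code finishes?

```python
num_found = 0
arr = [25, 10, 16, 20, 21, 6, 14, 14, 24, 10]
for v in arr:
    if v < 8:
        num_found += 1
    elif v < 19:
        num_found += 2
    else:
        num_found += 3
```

Let's trace through this code step by step.

Initialize: num_found = 0
Initialize: arr = [25, 10, 16, 20, 21, 6, 14, 14, 24, 10]
Entering loop: for v in arr:

After execution: num_found = 23
23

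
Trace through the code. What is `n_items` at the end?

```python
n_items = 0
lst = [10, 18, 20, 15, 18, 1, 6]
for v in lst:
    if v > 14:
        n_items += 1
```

Let's trace through this code step by step.

Initialize: n_items = 0
Initialize: lst = [10, 18, 20, 15, 18, 1, 6]
Entering loop: for v in lst:

After execution: n_items = 4
4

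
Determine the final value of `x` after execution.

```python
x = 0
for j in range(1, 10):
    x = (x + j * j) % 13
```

Let's trace through this code step by step.

Initialize: x = 0
Entering loop: for j in range(1, 10):

After execution: x = 12
12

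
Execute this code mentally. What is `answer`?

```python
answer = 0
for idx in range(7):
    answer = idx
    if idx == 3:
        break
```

Let's trace through this code step by step.

Initialize: answer = 0
Entering loop: for idx in range(7):

After execution: answer = 3
3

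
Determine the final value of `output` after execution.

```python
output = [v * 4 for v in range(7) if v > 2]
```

Let's trace through this code step by step.

Initialize: output = [v * 4 for v in range(7) if v > 2]

After execution: output = [12, 16, 20, 24]
[12, 16, 20, 24]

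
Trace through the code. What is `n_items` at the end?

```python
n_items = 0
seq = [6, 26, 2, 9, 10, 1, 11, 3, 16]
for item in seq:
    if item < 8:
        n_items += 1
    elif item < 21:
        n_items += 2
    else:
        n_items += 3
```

Let's trace through this code step by step.

Initialize: n_items = 0
Initialize: seq = [6, 26, 2, 9, 10, 1, 11, 3, 16]
Entering loop: for item in seq:

After execution: n_items = 15
15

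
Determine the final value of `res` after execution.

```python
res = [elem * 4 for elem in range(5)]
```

Let's trace through this code step by step.

Initialize: res = [elem * 4 for elem in range(5)]

After execution: res = [0, 4, 8, 12, 16]
[0, 4, 8, 12, 16]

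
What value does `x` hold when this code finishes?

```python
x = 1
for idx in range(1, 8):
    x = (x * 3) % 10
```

Let's trace through this code step by step.

Initialize: x = 1
Entering loop: for idx in range(1, 8):

After execution: x = 7
7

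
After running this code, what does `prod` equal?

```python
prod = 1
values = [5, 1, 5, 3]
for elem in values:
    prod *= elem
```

Let's trace through this code step by step.

Initialize: prod = 1
Initialize: values = [5, 1, 5, 3]
Entering loop: for elem in values:

After execution: prod = 75
75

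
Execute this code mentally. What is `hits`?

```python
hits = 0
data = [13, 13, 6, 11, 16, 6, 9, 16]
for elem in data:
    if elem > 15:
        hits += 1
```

Let's trace through this code step by step.

Initialize: hits = 0
Initialize: data = [13, 13, 6, 11, 16, 6, 9, 16]
Entering loop: for elem in data:

After execution: hits = 2
2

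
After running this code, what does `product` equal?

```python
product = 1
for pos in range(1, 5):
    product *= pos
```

Let's trace through this code step by step.

Initialize: product = 1
Entering loop: for pos in range(1, 5):

After execution: product = 24
24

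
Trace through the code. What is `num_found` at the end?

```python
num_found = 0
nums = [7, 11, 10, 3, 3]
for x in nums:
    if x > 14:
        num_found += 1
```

Let's trace through this code step by step.

Initialize: num_found = 0
Initialize: nums = [7, 11, 10, 3, 3]
Entering loop: for x in nums:

After execution: num_found = 0
0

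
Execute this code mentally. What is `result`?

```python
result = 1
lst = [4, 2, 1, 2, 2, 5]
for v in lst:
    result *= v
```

Let's trace through this code step by step.

Initialize: result = 1
Initialize: lst = [4, 2, 1, 2, 2, 5]
Entering loop: for v in lst:

After execution: result = 160
160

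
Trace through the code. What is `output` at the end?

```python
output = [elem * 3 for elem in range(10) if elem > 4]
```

Let's trace through this code step by step.

Initialize: output = [elem * 3 for elem in range(10) if elem > 4]

After execution: output = [15, 18, 21, 24, 27]
[15, 18, 21, 24, 27]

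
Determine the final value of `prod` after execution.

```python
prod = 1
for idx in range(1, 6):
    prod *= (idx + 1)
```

Let's trace through this code step by step.

Initialize: prod = 1
Entering loop: for idx in range(1, 6):

After execution: prod = 720
720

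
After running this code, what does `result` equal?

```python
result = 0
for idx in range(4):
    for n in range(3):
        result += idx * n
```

Let's trace through this code step by step.

Initialize: result = 0
Entering loop: for idx in range(4):

After execution: result = 18
18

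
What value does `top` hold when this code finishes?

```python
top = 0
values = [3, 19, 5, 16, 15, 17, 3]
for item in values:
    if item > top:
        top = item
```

Let's trace through this code step by step.

Initialize: top = 0
Initialize: values = [3, 19, 5, 16, 15, 17, 3]
Entering loop: for item in values:

After execution: top = 19
19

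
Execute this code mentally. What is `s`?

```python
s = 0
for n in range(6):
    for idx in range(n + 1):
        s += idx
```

Let's trace through this code step by step.

Initialize: s = 0
Entering loop: for n in range(6):

After execution: s = 35
35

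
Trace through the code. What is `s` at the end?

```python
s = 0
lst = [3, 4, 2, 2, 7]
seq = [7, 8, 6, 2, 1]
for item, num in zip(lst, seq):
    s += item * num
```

Let's trace through this code step by step.

Initialize: s = 0
Initialize: lst = [3, 4, 2, 2, 7]
Initialize: seq = [7, 8, 6, 2, 1]
Entering loop: for item, num in zip(lst, seq):

After execution: s = 76
76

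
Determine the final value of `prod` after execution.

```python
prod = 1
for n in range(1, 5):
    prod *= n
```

Let's trace through this code step by step.

Initialize: prod = 1
Entering loop: for n in range(1, 5):

After execution: prod = 24
24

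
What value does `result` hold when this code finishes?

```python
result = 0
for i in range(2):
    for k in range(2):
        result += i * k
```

Let's trace through this code step by step.

Initialize: result = 0
Entering loop: for i in range(2):

After execution: result = 1
1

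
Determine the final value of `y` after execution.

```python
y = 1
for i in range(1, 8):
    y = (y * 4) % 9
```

Let's trace through this code step by step.

Initialize: y = 1
Entering loop: for i in range(1, 8):

After execution: y = 4
4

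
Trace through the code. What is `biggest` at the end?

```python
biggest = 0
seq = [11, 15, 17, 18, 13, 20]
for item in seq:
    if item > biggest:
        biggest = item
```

Let's trace through this code step by step.

Initialize: biggest = 0
Initialize: seq = [11, 15, 17, 18, 13, 20]
Entering loop: for item in seq:

After execution: biggest = 20
20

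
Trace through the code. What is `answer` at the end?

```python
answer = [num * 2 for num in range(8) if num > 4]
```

Let's trace through this code step by step.

Initialize: answer = [num * 2 for num in range(8) if num > 4]

After execution: answer = [10, 12, 14]
[10, 12, 14]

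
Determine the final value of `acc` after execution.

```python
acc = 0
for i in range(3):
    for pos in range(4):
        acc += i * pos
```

Let's trace through this code step by step.

Initialize: acc = 0
Entering loop: for i in range(3):

After execution: acc = 18
18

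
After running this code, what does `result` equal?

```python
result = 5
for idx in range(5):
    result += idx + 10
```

Let's trace through this code step by step.

Initialize: result = 5
Entering loop: for idx in range(5):

After execution: result = 65
65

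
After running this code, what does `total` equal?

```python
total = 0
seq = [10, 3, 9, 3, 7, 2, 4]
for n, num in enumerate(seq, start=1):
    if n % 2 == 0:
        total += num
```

Let's trace through this code step by step.

Initialize: total = 0
Initialize: seq = [10, 3, 9, 3, 7, 2, 4]
Entering loop: for n, num in enumerate(seq, start=1):

After execution: total = 8
8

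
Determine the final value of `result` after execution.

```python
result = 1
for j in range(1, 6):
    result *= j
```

Let's trace through this code step by step.

Initialize: result = 1
Entering loop: for j in range(1, 6):

After execution: result = 120
120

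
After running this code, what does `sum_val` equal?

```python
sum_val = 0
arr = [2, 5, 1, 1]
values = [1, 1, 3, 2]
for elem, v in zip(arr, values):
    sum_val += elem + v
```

Let's trace through this code step by step.

Initialize: sum_val = 0
Initialize: arr = [2, 5, 1, 1]
Initialize: values = [1, 1, 3, 2]
Entering loop: for elem, v in zip(arr, values):

After execution: sum_val = 16
16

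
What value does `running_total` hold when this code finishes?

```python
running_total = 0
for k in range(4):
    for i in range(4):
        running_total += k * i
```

Let's trace through this code step by step.

Initialize: running_total = 0
Entering loop: for k in range(4):

After execution: running_total = 36
36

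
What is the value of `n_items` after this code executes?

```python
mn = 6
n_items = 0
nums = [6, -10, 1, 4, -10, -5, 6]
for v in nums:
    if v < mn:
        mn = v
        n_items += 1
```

Let's trace through this code step by step.

Initialize: mn = 6
Initialize: n_items = 0
Initialize: nums = [6, -10, 1, 4, -10, -5, 6]
Entering loop: for v in nums:

After execution: n_items = 1
1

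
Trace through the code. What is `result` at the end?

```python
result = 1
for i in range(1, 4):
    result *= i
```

Let's trace through this code step by step.

Initialize: result = 1
Entering loop: for i in range(1, 4):

After execution: result = 6
6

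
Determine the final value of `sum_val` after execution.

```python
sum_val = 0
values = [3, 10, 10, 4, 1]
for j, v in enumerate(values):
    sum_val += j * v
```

Let's trace through this code step by step.

Initialize: sum_val = 0
Initialize: values = [3, 10, 10, 4, 1]
Entering loop: for j, v in enumerate(values):

After execution: sum_val = 46
46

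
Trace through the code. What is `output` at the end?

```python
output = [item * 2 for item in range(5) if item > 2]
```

Let's trace through this code step by step.

Initialize: output = [item * 2 for item in range(5) if item > 2]

After execution: output = [6, 8]
[6, 8]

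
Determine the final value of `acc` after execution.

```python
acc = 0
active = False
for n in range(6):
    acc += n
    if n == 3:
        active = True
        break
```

Let's trace through this code step by step.

Initialize: acc = 0
Initialize: active = False
Entering loop: for n in range(6):

After execution: acc = 6
6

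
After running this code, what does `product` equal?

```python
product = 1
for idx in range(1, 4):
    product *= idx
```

Let's trace through this code step by step.

Initialize: product = 1
Entering loop: for idx in range(1, 4):

After execution: product = 6
6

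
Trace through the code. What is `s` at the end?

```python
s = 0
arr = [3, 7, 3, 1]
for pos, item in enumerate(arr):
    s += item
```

Let's trace through this code step by step.

Initialize: s = 0
Initialize: arr = [3, 7, 3, 1]
Entering loop: for pos, item in enumerate(arr):

After execution: s = 14
14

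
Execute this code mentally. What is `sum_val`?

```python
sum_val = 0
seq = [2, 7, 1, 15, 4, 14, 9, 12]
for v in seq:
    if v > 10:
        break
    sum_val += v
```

Let's trace through this code step by step.

Initialize: sum_val = 0
Initialize: seq = [2, 7, 1, 15, 4, 14, 9, 12]
Entering loop: for v in seq:

After execution: sum_val = 10
10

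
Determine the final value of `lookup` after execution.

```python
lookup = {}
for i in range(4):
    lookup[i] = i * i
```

Let's trace through this code step by step.

Initialize: lookup = {}
Entering loop: for i in range(4):

After execution: lookup = {0: 0, 1: 1, 2: 4, 3: 9}
{0: 0, 1: 1, 2: 4, 3: 9}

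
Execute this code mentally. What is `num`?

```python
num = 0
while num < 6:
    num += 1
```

Let's trace through this code step by step.

Initialize: num = 0
Entering loop: while num < 6:

After execution: num = 6
6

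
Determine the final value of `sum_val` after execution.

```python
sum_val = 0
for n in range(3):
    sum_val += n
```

Let's trace through this code step by step.

Initialize: sum_val = 0
Entering loop: for n in range(3):

After execution: sum_val = 3
3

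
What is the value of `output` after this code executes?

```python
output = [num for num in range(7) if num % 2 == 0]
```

Let's trace through this code step by step.

Initialize: output = [num for num in range(7) if num % 2 == 0]

After execution: output = [0, 2, 4, 6]
[0, 2, 4, 6]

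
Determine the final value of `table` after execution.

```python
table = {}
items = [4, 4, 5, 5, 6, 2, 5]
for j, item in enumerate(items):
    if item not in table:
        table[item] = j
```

Let's trace through this code step by step.

Initialize: table = {}
Initialize: items = [4, 4, 5, 5, 6, 2, 5]
Entering loop: for j, item in enumerate(items):

After execution: table = {4: 0, 5: 2, 6: 4, 2: 5}
{4: 0, 5: 2, 6: 4, 2: 5}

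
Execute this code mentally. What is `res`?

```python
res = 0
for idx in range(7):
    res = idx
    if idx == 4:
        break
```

Let's trace through this code step by step.

Initialize: res = 0
Entering loop: for idx in range(7):

After execution: res = 4
4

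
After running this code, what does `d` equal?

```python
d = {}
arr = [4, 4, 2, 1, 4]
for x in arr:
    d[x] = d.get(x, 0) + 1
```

Let's trace through this code step by step.

Initialize: d = {}
Initialize: arr = [4, 4, 2, 1, 4]
Entering loop: for x in arr:

After execution: d = {4: 3, 2: 1, 1: 1}
{4: 3, 2: 1, 1: 1}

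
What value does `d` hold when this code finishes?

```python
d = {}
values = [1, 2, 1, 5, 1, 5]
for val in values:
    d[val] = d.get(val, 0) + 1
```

Let's trace through this code step by step.

Initialize: d = {}
Initialize: values = [1, 2, 1, 5, 1, 5]
Entering loop: for val in values:

After execution: d = {1: 3, 2: 1, 5: 2}
{1: 3, 2: 1, 5: 2}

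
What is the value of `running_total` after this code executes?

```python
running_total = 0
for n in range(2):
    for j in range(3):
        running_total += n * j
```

Let's trace through this code step by step.

Initialize: running_total = 0
Entering loop: for n in range(2):

After execution: running_total = 3
3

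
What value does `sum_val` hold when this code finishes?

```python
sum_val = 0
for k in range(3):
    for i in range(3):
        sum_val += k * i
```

Let's trace through this code step by step.

Initialize: sum_val = 0
Entering loop: for k in range(3):

After execution: sum_val = 9
9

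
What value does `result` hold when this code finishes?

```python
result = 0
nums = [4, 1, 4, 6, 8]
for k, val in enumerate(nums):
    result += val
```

Let's trace through this code step by step.

Initialize: result = 0
Initialize: nums = [4, 1, 4, 6, 8]
Entering loop: for k, val in enumerate(nums):

After execution: result = 23
23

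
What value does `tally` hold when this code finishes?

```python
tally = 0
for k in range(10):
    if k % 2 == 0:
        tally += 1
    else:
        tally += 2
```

Let's trace through this code step by step.

Initialize: tally = 0
Entering loop: for k in range(10):

After execution: tally = 15
15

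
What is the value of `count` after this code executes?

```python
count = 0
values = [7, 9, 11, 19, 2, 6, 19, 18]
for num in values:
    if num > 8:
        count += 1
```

Let's trace through this code step by step.

Initialize: count = 0
Initialize: values = [7, 9, 11, 19, 2, 6, 19, 18]
Entering loop: for num in values:

After execution: count = 5
5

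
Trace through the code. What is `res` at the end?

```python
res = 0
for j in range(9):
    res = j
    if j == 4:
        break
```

Let's trace through this code step by step.

Initialize: res = 0
Entering loop: for j in range(9):

After execution: res = 4
4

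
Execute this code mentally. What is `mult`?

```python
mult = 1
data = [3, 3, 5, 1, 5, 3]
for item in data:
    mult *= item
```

Let's trace through this code step by step.

Initialize: mult = 1
Initialize: data = [3, 3, 5, 1, 5, 3]
Entering loop: for item in data:

After execution: mult = 675
675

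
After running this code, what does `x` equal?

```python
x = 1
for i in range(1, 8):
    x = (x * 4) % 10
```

Let's trace through this code step by step.

Initialize: x = 1
Entering loop: for i in range(1, 8):

After execution: x = 4
4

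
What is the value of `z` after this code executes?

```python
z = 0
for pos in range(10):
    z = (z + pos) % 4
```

Let's trace through this code step by step.

Initialize: z = 0
Entering loop: for pos in range(10):

After execution: z = 1
1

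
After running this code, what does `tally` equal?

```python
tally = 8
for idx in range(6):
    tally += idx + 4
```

Let's trace through this code step by step.

Initialize: tally = 8
Entering loop: for idx in range(6):

After execution: tally = 47
47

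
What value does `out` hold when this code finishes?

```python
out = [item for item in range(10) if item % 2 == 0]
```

Let's trace through this code step by step.

Initialize: out = [item for item in range(10) if item % 2 == 0]

After execution: out = [0, 2, 4, 6, 8]
[0, 2, 4, 6, 8]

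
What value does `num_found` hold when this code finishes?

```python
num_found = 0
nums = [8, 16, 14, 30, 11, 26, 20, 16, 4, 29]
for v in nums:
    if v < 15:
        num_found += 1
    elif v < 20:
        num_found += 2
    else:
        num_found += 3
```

Let's trace through this code step by step.

Initialize: num_found = 0
Initialize: nums = [8, 16, 14, 30, 11, 26, 20, 16, 4, 29]
Entering loop: for v in nums:

After execution: num_found = 20
20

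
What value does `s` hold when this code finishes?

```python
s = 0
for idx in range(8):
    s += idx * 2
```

Let's trace through this code step by step.

Initialize: s = 0
Entering loop: for idx in range(8):

After execution: s = 56
56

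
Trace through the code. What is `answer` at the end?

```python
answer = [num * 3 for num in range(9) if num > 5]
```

Let's trace through this code step by step.

Initialize: answer = [num * 3 for num in range(9) if num > 5]

After execution: answer = [18, 21, 24]
[18, 21, 24]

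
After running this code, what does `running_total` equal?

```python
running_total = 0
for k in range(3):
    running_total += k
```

Let's trace through this code step by step.

Initialize: running_total = 0
Entering loop: for k in range(3):

After execution: running_total = 3
3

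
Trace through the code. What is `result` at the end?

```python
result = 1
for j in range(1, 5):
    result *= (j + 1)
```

Let's trace through this code step by step.

Initialize: result = 1
Entering loop: for j in range(1, 5):

After execution: result = 120
120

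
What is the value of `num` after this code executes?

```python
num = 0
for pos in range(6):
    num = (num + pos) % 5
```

Let's trace through this code step by step.

Initialize: num = 0
Entering loop: for pos in range(6):

After execution: num = 0
0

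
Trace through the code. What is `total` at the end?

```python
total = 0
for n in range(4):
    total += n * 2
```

Let's trace through this code step by step.

Initialize: total = 0
Entering loop: for n in range(4):

After execution: total = 12
12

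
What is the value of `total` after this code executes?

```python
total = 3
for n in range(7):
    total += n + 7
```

Let's trace through this code step by step.

Initialize: total = 3
Entering loop: for n in range(7):

After execution: total = 73
73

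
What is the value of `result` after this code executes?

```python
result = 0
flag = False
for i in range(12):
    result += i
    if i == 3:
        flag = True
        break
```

Let's trace through this code step by step.

Initialize: result = 0
Initialize: flag = False
Entering loop: for i in range(12):

After execution: result = 6
6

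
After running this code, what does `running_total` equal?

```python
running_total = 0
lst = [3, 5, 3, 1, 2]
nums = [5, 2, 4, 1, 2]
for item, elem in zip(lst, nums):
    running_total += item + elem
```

Let's trace through this code step by step.

Initialize: running_total = 0
Initialize: lst = [3, 5, 3, 1, 2]
Initialize: nums = [5, 2, 4, 1, 2]
Entering loop: for item, elem in zip(lst, nums):

After execution: running_total = 28
28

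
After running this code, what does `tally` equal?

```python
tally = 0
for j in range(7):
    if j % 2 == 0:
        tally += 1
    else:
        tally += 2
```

Let's trace through this code step by step.

Initialize: tally = 0
Entering loop: for j in range(7):

After execution: tally = 10
10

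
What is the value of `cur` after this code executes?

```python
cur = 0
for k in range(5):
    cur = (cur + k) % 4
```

Let's trace through this code step by step.

Initialize: cur = 0
Entering loop: for k in range(5):

After execution: cur = 2
2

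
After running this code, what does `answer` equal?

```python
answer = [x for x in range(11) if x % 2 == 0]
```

Let's trace through this code step by step.

Initialize: answer = [x for x in range(11) if x % 2 == 0]

After execution: answer = [0, 2, 4, 6, 8, 10]
[0, 2, 4, 6, 8, 10]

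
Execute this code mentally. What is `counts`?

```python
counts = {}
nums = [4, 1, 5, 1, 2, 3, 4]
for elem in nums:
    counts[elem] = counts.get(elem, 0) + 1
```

Let's trace through this code step by step.

Initialize: counts = {}
Initialize: nums = [4, 1, 5, 1, 2, 3, 4]
Entering loop: for elem in nums:

After execution: counts = {4: 2, 1: 2, 5: 1, 2: 1, 3: 1}
{4: 2, 1: 2, 5: 1, 2: 1, 3: 1}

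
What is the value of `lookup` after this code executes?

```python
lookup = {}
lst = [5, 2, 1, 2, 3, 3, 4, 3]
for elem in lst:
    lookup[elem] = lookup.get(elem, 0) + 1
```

Let's trace through this code step by step.

Initialize: lookup = {}
Initialize: lst = [5, 2, 1, 2, 3, 3, 4, 3]
Entering loop: for elem in lst:

After execution: lookup = {5: 1, 2: 2, 1: 1, 3: 3, 4: 1}
{5: 1, 2: 2, 1: 1, 3: 3, 4: 1}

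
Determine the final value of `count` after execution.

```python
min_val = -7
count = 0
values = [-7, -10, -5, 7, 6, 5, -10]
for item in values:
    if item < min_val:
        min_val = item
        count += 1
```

Let's trace through this code step by step.

Initialize: min_val = -7
Initialize: count = 0
Initialize: values = [-7, -10, -5, 7, 6, 5, -10]
Entering loop: for item in values:

After execution: count = 1
1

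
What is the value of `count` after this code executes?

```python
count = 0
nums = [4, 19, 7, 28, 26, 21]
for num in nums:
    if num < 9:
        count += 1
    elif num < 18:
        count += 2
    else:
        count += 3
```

Let's trace through this code step by step.

Initialize: count = 0
Initialize: nums = [4, 19, 7, 28, 26, 21]
Entering loop: for num in nums:

After execution: count = 14
14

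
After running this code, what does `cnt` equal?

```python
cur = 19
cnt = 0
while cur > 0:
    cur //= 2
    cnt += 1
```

Let's trace through this code step by step.

Initialize: cur = 19
Initialize: cnt = 0
Entering loop: while cur > 0:

After execution: cnt = 5
5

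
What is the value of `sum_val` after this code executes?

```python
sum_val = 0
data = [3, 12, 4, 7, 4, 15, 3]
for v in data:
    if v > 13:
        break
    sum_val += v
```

Let's trace through this code step by step.

Initialize: sum_val = 0
Initialize: data = [3, 12, 4, 7, 4, 15, 3]
Entering loop: for v in data:

After execution: sum_val = 30
30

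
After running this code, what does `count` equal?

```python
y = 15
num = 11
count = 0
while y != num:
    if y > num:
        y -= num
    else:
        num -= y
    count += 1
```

Let's trace through this code step by step.

Initialize: y = 15
Initialize: num = 11
Initialize: count = 0
Entering loop: while y != num:

After execution: count = 6
6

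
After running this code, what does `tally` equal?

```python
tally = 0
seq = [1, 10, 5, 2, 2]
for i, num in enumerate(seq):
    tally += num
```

Let's trace through this code step by step.

Initialize: tally = 0
Initialize: seq = [1, 10, 5, 2, 2]
Entering loop: for i, num in enumerate(seq):

After execution: tally = 20
20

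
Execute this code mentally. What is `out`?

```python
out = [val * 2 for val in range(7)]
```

Let's trace through this code step by step.

Initialize: out = [val * 2 for val in range(7)]

After execution: out = [0, 2, 4, 6, 8, 10, 12]
[0, 2, 4, 6, 8, 10, 12]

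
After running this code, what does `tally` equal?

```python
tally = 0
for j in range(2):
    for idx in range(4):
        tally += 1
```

Let's trace through this code step by step.

Initialize: tally = 0
Entering loop: for j in range(2):

After execution: tally = 8
8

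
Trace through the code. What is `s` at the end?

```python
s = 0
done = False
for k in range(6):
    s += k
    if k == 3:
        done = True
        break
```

Let's trace through this code step by step.

Initialize: s = 0
Initialize: done = False
Entering loop: for k in range(6):

After execution: s = 6
6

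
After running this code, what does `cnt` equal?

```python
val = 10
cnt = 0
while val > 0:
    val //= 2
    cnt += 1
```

Let's trace through this code step by step.

Initialize: val = 10
Initialize: cnt = 0
Entering loop: while val > 0:

After execution: cnt = 4
4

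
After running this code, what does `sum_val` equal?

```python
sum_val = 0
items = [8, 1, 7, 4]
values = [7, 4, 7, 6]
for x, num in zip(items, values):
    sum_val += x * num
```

Let's trace through this code step by step.

Initialize: sum_val = 0
Initialize: items = [8, 1, 7, 4]
Initialize: values = [7, 4, 7, 6]
Entering loop: for x, num in zip(items, values):

After execution: sum_val = 133
133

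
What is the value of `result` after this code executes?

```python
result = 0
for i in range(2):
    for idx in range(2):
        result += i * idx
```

Let's trace through this code step by step.

Initialize: result = 0
Entering loop: for i in range(2):

After execution: result = 1
1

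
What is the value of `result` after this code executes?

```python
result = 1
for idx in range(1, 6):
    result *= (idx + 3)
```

Let's trace through this code step by step.

Initialize: result = 1
Entering loop: for idx in range(1, 6):

After execution: result = 6720
6720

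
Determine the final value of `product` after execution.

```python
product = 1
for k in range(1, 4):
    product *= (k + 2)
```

Let's trace through this code step by step.

Initialize: product = 1
Entering loop: for k in range(1, 4):

After execution: product = 60
60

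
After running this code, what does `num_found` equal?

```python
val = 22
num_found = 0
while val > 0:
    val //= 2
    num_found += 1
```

Let's trace through this code step by step.

Initialize: val = 22
Initialize: num_found = 0
Entering loop: while val > 0:

After execution: num_found = 5
5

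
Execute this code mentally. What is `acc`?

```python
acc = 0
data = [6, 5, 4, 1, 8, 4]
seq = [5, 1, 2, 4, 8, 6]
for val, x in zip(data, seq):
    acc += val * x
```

Let's trace through this code step by step.

Initialize: acc = 0
Initialize: data = [6, 5, 4, 1, 8, 4]
Initialize: seq = [5, 1, 2, 4, 8, 6]
Entering loop: for val, x in zip(data, seq):

After execution: acc = 135
135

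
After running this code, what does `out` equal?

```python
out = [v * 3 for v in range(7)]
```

Let's trace through this code step by step.

Initialize: out = [v * 3 for v in range(7)]

After execution: out = [0, 3, 6, 9, 12, 15, 18]
[0, 3, 6, 9, 12, 15, 18]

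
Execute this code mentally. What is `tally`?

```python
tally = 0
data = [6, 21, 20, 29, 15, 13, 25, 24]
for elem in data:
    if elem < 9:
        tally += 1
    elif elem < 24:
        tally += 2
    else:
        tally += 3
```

Let's trace through this code step by step.

Initialize: tally = 0
Initialize: data = [6, 21, 20, 29, 15, 13, 25, 24]
Entering loop: for elem in data:

After execution: tally = 18
18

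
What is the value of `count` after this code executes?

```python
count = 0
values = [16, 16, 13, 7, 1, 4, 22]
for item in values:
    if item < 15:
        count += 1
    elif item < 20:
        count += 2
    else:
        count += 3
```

Let's trace through this code step by step.

Initialize: count = 0
Initialize: values = [16, 16, 13, 7, 1, 4, 22]
Entering loop: for item in values:

After execution: count = 11
11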